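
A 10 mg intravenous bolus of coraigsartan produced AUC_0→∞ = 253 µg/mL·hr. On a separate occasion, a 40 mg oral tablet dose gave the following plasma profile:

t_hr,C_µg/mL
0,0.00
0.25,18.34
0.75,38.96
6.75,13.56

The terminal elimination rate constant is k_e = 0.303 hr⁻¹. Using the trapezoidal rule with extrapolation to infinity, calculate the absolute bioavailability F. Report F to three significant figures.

F = 0.216

Trapezoidal AUC_0→6.75 (oral tablet):
  [0→0.25]: (0.00+18.34)/2 × 0.25 = 2.2925
  [0.25→0.75]: (18.34+38.96)/2 × 0.5 = 14.325
  [0.75→6.75]: (38.96+13.56)/2 × 6 = 157.56
  Sum = 174.1775 µg/mL·hr
Tail: C_last/k_e = 13.56/0.303 = 44.752
AUC_0→∞ (oral tablet) = 174.1775 + 44.752 = 218.9295 µg/mL·hr
F = (AUC_ev/D_ev)/(AUC_iv/D_iv) = (218.9295/40)/(253/10) = 5.4732375/25.3 = 0.2163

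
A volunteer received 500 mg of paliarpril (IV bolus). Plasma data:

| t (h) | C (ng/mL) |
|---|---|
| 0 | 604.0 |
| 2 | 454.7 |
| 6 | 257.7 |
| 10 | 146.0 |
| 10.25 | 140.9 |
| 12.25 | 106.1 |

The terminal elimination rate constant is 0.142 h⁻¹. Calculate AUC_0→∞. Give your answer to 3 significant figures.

AUC = 4320 ng/mL·h

Trapezoidal AUC_0→12.25:
  [0→2]: (604.0+454.7)/2 × 2 = 1058.7
  [2→6]: (454.7+257.7)/2 × 4 = 1424.8
  [6→10]: (257.7+146.0)/2 × 4 = 807.4
  [10→10.25]: (146.0+140.9)/2 × 0.25 = 35.8625
  [10.25→12.25]: (140.9+106.1)/2 × 2 = 247.0
  Sum = 3573.7625 ng/mL·h
Extrapolated tail: C_last / k_e = 106.1 / 0.142 = 747.183
AUC_0→∞ = 3573.7625 + 747.183 = 4320.9455 ng/mL·h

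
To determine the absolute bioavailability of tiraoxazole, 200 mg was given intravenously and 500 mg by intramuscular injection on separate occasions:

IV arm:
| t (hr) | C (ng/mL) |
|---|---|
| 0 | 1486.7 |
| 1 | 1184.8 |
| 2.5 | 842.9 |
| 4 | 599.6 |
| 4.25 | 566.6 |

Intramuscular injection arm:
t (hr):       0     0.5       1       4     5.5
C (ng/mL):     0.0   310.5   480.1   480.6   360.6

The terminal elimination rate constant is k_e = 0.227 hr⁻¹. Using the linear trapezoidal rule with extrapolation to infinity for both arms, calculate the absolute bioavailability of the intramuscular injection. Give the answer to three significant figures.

Trapezoidal AUC_0→4.25 (IV):
  [0→1]: (1486.7+1184.8)/2 × 1 = 1335.75
  [1→2.5]: (1184.8+842.9)/2 × 1.5 = 1520.775
  [2.5→4]: (842.9+599.6)/2 × 1.5 = 1081.875
  [4→4.25]: (599.6+566.6)/2 × 0.25 = 145.775
  Sum = 4084.175 ng/mL·hr
IV tail: 566.6/0.227 = 2496.035; AUC_iv,0→∞ = 4084.175 + 2496.035 = 6580.21 ng/mL·hr
Trapezoidal AUC_0→5.5 (intramuscular injection):
  [0→0.5]: (0.0+310.5)/2 × 0.5 = 77.625
  [0.5→1]: (310.5+480.1)/2 × 0.5 = 197.65
  [1→4]: (480.1+480.6)/2 × 3 = 1441.05
  [4→5.5]: (480.6+360.6)/2 × 1.5 = 630.9
  Sum = 2347.225 ng/mL·hr
intramuscular injection tail: 360.6/0.227 = 1588.546; AUC_ev,0→∞ = 2347.225 + 1588.546 = 3935.771 ng/mL·hr
F = (AUC_ev/D_ev)/(AUC_iv/D_iv) = (3935.771/500)/(6580.21/200) = 7.871542/32.90105 = 0.2392

F = 0.239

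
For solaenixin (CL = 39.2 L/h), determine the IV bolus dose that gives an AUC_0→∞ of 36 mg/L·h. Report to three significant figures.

Dose_iv = CL × AUC_0→∞
     = 39.2 × 36 = 1411.2 mg

Dose = 1410 mg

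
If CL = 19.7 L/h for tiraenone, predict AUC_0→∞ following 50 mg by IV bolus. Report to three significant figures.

AUC = 2.54 mg/L·h

AUC_0→∞ = Dose_iv / CL
        = 50 / 19.7 = 2.53807 mg/L·h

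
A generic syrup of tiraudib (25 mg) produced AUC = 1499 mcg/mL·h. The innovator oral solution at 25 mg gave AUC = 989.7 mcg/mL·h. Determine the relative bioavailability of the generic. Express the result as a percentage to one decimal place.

F_rel = 151.5%

F_rel = (AUC_test/D_test) / (AUC_ref/D_ref)
      = (1499/25) / (989.7/25)
      = 59.96 / 39.588 = 1.5146 = 151.46%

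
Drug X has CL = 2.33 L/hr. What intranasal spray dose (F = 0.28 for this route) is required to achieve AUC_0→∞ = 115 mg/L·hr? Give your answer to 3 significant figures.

Dose = CL × AUC_0→∞ / F
     = 2.33 × 115 / 0.28 = 956.964 mg

Dose = 957 mg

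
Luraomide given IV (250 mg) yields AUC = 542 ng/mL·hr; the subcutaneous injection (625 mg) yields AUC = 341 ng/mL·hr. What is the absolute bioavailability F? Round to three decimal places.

F = 0.252

F = (AUC_ev / D_ev) / (AUC_iv / D_iv)
  = (341/625) / (542/250)
  = 0.5456 / 2.168 = 0.2517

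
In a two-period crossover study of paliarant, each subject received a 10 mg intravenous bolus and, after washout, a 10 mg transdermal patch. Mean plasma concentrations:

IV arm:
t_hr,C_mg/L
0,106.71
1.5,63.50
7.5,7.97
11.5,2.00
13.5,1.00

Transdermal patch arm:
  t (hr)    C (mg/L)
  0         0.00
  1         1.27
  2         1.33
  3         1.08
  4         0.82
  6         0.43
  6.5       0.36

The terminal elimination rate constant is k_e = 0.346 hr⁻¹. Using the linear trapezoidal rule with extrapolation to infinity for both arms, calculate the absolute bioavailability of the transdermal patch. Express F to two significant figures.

F = 0.018

Trapezoidal AUC_0→13.5 (IV):
  [0→1.5]: (106.71+63.50)/2 × 1.5 = 127.6575
  [1.5→7.5]: (63.50+7.97)/2 × 6 = 214.41
  [7.5→11.5]: (7.97+2.00)/2 × 4 = 19.94
  [11.5→13.5]: (2.00+1.00)/2 × 2 = 3.0
  Sum = 365.0075 mg/L·hr
IV tail: 1.00/0.346 = 2.890; AUC_iv,0→∞ = 365.0075 + 2.890 = 367.8975 mg/L·hr
Trapezoidal AUC_0→6.5 (transdermal patch):
  [0→1]: (0.00+1.27)/2 × 1 = 0.635
  [1→2]: (1.27+1.33)/2 × 1 = 1.3
  [2→3]: (1.33+1.08)/2 × 1 = 1.205
  [3→4]: (1.08+0.82)/2 × 1 = 0.95
  [4→6]: (0.82+0.43)/2 × 2 = 1.25
  [6→6.5]: (0.43+0.36)/2 × 0.5 = 0.1975
  Sum = 5.5375 mg/L·hr
transdermal patch tail: 0.36/0.346 = 1.040; AUC_ev,0→∞ = 5.5375 + 1.040 = 6.5775 mg/L·hr
F = (AUC_ev/D_ev)/(AUC_iv/D_iv) = (6.5775/10)/(367.8975/10) = 0.65775/36.78975 = 0.0179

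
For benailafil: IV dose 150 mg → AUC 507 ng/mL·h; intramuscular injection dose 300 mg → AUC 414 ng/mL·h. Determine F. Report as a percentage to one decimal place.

F = (AUC_ev / D_ev) / (AUC_iv / D_iv)
  = (414/300) / (507/150)
  = 1.38 / 3.38 = 0.4083
  = 40.83%

F = 40.8%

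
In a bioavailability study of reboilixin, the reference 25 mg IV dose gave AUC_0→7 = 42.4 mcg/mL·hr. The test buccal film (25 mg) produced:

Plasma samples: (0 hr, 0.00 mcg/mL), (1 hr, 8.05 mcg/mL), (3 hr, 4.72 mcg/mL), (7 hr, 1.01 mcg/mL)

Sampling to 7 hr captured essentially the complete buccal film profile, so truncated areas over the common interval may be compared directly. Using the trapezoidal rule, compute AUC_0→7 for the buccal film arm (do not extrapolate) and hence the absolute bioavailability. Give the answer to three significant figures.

F = 0.666

Trapezoidal AUC_0→7 (buccal film):
  [0→1]: (0.00+8.05)/2 × 1 = 4.025
  [1→3]: (8.05+4.72)/2 × 2 = 12.77
  [3→7]: (4.72+1.01)/2 × 4 = 11.46
  Sum = 28.255 mcg/mL·hr
F = (AUC_ev/D_ev)/(AUC_iv/D_iv) = (28.255/25)/(42.4/25) = 1.1302/1.696 = 0.6664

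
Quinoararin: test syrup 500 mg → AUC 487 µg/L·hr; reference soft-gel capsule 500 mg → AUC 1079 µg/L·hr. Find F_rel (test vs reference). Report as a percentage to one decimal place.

F_rel = 45.1%

F_rel = (AUC_test/D_test) / (AUC_ref/D_ref)
      = (487/500) / (1079/500)
      = 0.974 / 2.158 = 0.4513 = 45.13%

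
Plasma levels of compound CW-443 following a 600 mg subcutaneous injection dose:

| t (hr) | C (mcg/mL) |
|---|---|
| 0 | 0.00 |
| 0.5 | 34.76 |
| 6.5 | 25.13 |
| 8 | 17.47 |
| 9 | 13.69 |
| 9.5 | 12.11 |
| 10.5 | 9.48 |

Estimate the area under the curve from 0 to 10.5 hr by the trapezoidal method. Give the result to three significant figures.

AUC = 253 mcg/mL·hr

Trapezoidal AUC_0→10.5:
  [0→0.5]: (0.00+34.76)/2 × 0.5 = 8.69
  [0.5→6.5]: (34.76+25.13)/2 × 6 = 179.67
  [6.5→8]: (25.13+17.47)/2 × 1.5 = 31.95
  [8→9]: (17.47+13.69)/2 × 1 = 15.58
  [9→9.5]: (13.69+12.11)/2 × 0.5 = 6.45
  [9.5→10.5]: (12.11+9.48)/2 × 1 = 10.795
  Sum = 253.135 mcg/mL·hr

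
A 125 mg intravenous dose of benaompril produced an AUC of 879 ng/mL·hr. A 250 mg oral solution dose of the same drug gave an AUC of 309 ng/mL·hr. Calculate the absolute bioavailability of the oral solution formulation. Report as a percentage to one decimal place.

F = (AUC_ev / D_ev) / (AUC_iv / D_iv)
  = (309/250) / (879/125)
  = 1.236 / 7.032 = 0.1758
  = 17.58%

F = 17.6%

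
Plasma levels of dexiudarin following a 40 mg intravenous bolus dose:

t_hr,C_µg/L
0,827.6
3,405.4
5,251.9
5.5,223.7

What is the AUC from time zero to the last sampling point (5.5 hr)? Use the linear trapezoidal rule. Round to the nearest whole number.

AUC = 2626 µg/L·hr

Trapezoidal AUC_0→5.5:
  [0→3]: (827.6+405.4)/2 × 3 = 1849.5
  [3→5]: (405.4+251.9)/2 × 2 = 657.3
  [5→5.5]: (251.9+223.7)/2 × 0.5 = 118.9
  Sum = 2625.7 µg/L·hr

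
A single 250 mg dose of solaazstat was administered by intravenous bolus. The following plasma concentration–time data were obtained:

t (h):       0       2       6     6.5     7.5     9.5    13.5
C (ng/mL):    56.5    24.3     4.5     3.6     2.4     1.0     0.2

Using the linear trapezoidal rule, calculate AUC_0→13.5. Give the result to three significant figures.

Trapezoidal AUC_0→13.5:
  [0→2]: (56.5+24.3)/2 × 2 = 80.8
  [2→6]: (24.3+4.5)/2 × 4 = 57.6
  [6→6.5]: (4.5+3.6)/2 × 0.5 = 2.025
  [6.5→7.5]: (3.6+2.4)/2 × 1 = 3.0
  [7.5→9.5]: (2.4+1.0)/2 × 2 = 3.4
  [9.5→13.5]: (1.0+0.2)/2 × 4 = 2.4
  Sum = 149.225 ng/mL·h

AUC = 149 ng/mL·h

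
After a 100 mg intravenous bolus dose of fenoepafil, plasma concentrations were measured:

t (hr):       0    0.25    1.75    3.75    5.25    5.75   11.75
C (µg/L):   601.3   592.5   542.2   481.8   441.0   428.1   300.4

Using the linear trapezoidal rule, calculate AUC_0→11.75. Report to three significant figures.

AUC = 5120 µg/L·hr

Trapezoidal AUC_0→11.75:
  [0→0.25]: (601.3+592.5)/2 × 0.25 = 149.225
  [0.25→1.75]: (592.5+542.2)/2 × 1.5 = 851.025
  [1.75→3.75]: (542.2+481.8)/2 × 2 = 1024.0
  [3.75→5.25]: (481.8+441.0)/2 × 1.5 = 692.1
  [5.25→5.75]: (441.0+428.1)/2 × 0.5 = 217.275
  [5.75→11.75]: (428.1+300.4)/2 × 6 = 2185.5
  Sum = 5119.125 µg/L·hr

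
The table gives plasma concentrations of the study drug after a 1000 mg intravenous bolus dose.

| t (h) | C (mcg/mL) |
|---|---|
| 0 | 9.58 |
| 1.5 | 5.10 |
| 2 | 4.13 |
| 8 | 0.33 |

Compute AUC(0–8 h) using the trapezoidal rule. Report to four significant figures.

Trapezoidal AUC_0→8:
  [0→1.5]: (9.58+5.10)/2 × 1.5 = 11.01
  [1.5→2]: (5.10+4.13)/2 × 0.5 = 2.3075
  [2→8]: (4.13+0.33)/2 × 6 = 13.38
  Sum = 26.6975 mcg/mL·h

AUC = 26.70 mcg/mL·h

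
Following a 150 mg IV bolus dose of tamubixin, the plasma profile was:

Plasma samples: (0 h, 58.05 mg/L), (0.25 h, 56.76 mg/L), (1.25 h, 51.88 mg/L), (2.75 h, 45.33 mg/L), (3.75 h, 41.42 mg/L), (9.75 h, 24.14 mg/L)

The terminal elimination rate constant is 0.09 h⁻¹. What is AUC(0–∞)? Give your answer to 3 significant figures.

AUC = 650 mg/L·h

Trapezoidal AUC_0→9.75:
  [0→0.25]: (58.05+56.76)/2 × 0.25 = 14.35125
  [0.25→1.25]: (56.76+51.88)/2 × 1 = 54.32
  [1.25→2.75]: (51.88+45.33)/2 × 1.5 = 72.9075
  [2.75→3.75]: (45.33+41.42)/2 × 1 = 43.375
  [3.75→9.75]: (41.42+24.14)/2 × 6 = 196.68
  Sum = 381.63375 mg/L·h
Extrapolated tail: C_last / k_e = 24.14 / 0.09 = 268.222
AUC_0→∞ = 381.63375 + 268.222 = 649.85575 mg/L·h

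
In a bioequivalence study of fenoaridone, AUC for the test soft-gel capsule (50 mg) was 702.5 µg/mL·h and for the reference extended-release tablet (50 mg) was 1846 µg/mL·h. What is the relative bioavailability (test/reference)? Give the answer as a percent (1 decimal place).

F_rel = 38.1%

F_rel = (AUC_test/D_test) / (AUC_ref/D_ref)
      = (702.5/50) / (1846/50)
      = 14.05 / 36.92 = 0.3806 = 38.06%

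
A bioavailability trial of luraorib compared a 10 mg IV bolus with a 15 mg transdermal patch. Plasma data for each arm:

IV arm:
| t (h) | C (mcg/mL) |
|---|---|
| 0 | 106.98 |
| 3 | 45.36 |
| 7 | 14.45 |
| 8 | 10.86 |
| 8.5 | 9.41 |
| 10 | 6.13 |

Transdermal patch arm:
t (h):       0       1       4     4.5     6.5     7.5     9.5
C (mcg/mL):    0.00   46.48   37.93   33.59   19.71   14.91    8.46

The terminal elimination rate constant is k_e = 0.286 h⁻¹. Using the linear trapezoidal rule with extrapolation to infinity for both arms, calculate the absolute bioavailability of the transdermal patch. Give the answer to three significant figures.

F = 0.487

Trapezoidal AUC_0→10 (IV):
  [0→3]: (106.98+45.36)/2 × 3 = 228.51
  [3→7]: (45.36+14.45)/2 × 4 = 119.62
  [7→8]: (14.45+10.86)/2 × 1 = 12.655
  [8→8.5]: (10.86+9.41)/2 × 0.5 = 5.0675
  [8.5→10]: (9.41+6.13)/2 × 1.5 = 11.655
  Sum = 377.5075 mcg/mL·h
IV tail: 6.13/0.286 = 21.434; AUC_iv,0→∞ = 377.5075 + 21.434 = 398.9415 mcg/mL·h
Trapezoidal AUC_0→9.5 (transdermal patch):
  [0→1]: (0.00+46.48)/2 × 1 = 23.24
  [1→4]: (46.48+37.93)/2 × 3 = 126.615
  [4→4.5]: (37.93+33.59)/2 × 0.5 = 17.88
  [4.5→6.5]: (33.59+19.71)/2 × 2 = 53.3
  [6.5→7.5]: (19.71+14.91)/2 × 1 = 17.31
  [7.5→9.5]: (14.91+8.46)/2 × 2 = 23.37
  Sum = 261.715 mcg/mL·h
transdermal patch tail: 8.46/0.286 = 29.580; AUC_ev,0→∞ = 261.715 + 29.580 = 291.295 mcg/mL·h
F = (AUC_ev/D_ev)/(AUC_iv/D_iv) = (291.295/15)/(398.9415/10) = 19.4197/39.89415 = 0.4868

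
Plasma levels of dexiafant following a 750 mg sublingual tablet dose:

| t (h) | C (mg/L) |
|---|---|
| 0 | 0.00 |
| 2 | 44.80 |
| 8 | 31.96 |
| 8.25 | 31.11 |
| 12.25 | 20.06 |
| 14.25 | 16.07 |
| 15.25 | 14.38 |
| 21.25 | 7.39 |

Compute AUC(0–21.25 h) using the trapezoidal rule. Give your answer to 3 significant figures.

Trapezoidal AUC_0→21.25:
  [0→2]: (0.00+44.80)/2 × 2 = 44.8
  [2→8]: (44.80+31.96)/2 × 6 = 230.28
  [8→8.25]: (31.96+31.11)/2 × 0.25 = 7.88375
  [8.25→12.25]: (31.11+20.06)/2 × 4 = 102.34
  [12.25→14.25]: (20.06+16.07)/2 × 2 = 36.13
  [14.25→15.25]: (16.07+14.38)/2 × 1 = 15.225
  [15.25→21.25]: (14.38+7.39)/2 × 6 = 65.31
  Sum = 501.96875 mg/L·h

AUC = 502 mg/L·h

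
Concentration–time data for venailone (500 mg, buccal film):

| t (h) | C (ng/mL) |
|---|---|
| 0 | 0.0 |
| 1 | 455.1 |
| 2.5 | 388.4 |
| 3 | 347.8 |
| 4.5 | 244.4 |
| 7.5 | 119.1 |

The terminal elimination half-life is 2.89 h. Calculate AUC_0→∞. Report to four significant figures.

AUC = 2530 ng/mL·h

Trapezoidal AUC_0→7.5:
  [0→1]: (0.0+455.1)/2 × 1 = 227.55
  [1→2.5]: (455.1+388.4)/2 × 1.5 = 632.625
  [2.5→3]: (388.4+347.8)/2 × 0.5 = 184.05
  [3→4.5]: (347.8+244.4)/2 × 1.5 = 444.15
  [4.5→7.5]: (244.4+119.1)/2 × 3 = 545.25
  Sum = 2033.625 ng/mL·h
k_e = ln2 / t½ = 0.693147 / 2.89 = 0.2398 h^-1
Extrapolated tail: C_last / k_e = 119.1 / 0.2398 = 496.664
AUC_0→∞ = 2033.625 + 496.664 = 2530.289 ng/mL·h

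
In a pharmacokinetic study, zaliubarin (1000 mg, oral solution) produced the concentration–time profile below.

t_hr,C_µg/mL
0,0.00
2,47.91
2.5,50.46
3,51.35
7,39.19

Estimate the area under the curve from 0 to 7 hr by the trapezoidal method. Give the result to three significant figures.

Trapezoidal AUC_0→7:
  [0→2]: (0.00+47.91)/2 × 2 = 47.91
  [2→2.5]: (47.91+50.46)/2 × 0.5 = 24.5925
  [2.5→3]: (50.46+51.35)/2 × 0.5 = 25.4525
  [3→7]: (51.35+39.19)/2 × 4 = 181.08
  Sum = 279.035 µg/mL·hr

AUC = 279 µg/mL·hr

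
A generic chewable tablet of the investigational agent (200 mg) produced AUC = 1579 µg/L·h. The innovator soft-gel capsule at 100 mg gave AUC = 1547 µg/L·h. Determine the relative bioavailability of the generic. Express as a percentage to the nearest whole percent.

F_rel = (AUC_test/D_test) / (AUC_ref/D_ref)
      = (1579/200) / (1547/100)
      = 7.895 / 15.47 = 0.5103 = 51.03%

F_rel = 51%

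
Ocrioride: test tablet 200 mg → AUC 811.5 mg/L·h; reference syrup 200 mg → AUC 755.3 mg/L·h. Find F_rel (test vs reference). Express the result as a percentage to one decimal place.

F_rel = 107.4%

F_rel = (AUC_test/D_test) / (AUC_ref/D_ref)
      = (811.5/200) / (755.3/200)
      = 4.0575 / 3.7765 = 1.0744 = 107.44%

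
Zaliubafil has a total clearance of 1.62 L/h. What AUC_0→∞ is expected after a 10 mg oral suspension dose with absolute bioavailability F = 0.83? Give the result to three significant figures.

AUC_0→∞ = F × Dose / CL
        = 0.83 × 10 / 1.62 = 5.12346 mg/L·h

AUC = 5.12 mg/L·h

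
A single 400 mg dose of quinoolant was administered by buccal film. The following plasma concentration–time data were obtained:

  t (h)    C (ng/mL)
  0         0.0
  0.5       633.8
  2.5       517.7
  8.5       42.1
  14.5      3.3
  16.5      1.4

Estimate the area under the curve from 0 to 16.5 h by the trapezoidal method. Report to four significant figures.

Trapezoidal AUC_0→16.5:
  [0→0.5]: (0.0+633.8)/2 × 0.5 = 158.45
  [0.5→2.5]: (633.8+517.7)/2 × 2 = 1151.5
  [2.5→8.5]: (517.7+42.1)/2 × 6 = 1679.4
  [8.5→14.5]: (42.1+3.3)/2 × 6 = 136.2
  [14.5→16.5]: (3.3+1.4)/2 × 2 = 4.7
  Sum = 3130.25 ng/mL·h

AUC = 3130 ng/mL·h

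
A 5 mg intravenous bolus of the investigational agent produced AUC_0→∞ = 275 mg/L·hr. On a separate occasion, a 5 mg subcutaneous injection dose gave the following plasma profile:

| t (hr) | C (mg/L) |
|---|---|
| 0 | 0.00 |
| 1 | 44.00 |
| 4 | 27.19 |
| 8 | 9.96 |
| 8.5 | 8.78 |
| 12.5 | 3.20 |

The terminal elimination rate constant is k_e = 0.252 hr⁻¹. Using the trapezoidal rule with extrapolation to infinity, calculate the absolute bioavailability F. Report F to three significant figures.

F = 0.889

Trapezoidal AUC_0→12.5 (subcutaneous injection):
  [0→1]: (0.00+44.00)/2 × 1 = 22.0
  [1→4]: (44.00+27.19)/2 × 3 = 106.785
  [4→8]: (27.19+9.96)/2 × 4 = 74.3
  [8→8.5]: (9.96+8.78)/2 × 0.5 = 4.685
  [8.5→12.5]: (8.78+3.20)/2 × 4 = 23.96
  Sum = 231.73 mg/L·hr
Tail: C_last/k_e = 3.20/0.252 = 12.698
AUC_0→∞ (subcutaneous injection) = 231.73 + 12.698 = 244.428 mg/L·hr
F = (AUC_ev/D_ev)/(AUC_iv/D_iv) = (244.428/5)/(275/5) = 48.8856/55 = 0.8888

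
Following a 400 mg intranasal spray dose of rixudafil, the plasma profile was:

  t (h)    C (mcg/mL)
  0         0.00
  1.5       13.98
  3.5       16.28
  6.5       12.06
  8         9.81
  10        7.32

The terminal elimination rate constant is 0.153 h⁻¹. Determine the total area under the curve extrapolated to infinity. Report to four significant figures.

AUC = 164.6 mcg/mL·h

Trapezoidal AUC_0→10:
  [0→1.5]: (0.00+13.98)/2 × 1.5 = 10.485
  [1.5→3.5]: (13.98+16.28)/2 × 2 = 30.26
  [3.5→6.5]: (16.28+12.06)/2 × 3 = 42.51
  [6.5→8]: (12.06+9.81)/2 × 1.5 = 16.4025
  [8→10]: (9.81+7.32)/2 × 2 = 17.13
  Sum = 116.7875 mcg/mL·h
Extrapolated tail: C_last / k_e = 7.32 / 0.153 = 47.843
AUC_0→∞ = 116.7875 + 47.843 = 164.6305 mcg/mL·h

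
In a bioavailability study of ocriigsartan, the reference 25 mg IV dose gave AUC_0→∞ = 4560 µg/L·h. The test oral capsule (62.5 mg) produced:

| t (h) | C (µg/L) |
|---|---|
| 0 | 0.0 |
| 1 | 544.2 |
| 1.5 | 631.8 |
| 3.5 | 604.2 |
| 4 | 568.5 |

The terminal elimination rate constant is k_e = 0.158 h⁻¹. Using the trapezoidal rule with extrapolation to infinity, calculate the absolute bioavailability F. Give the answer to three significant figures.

Trapezoidal AUC_0→4 (oral capsule):
  [0→1]: (0.0+544.2)/2 × 1 = 272.1
  [1→1.5]: (544.2+631.8)/2 × 0.5 = 294.0
  [1.5→3.5]: (631.8+604.2)/2 × 2 = 1236.0
  [3.5→4]: (604.2+568.5)/2 × 0.5 = 293.175
  Sum = 2095.275 µg/L·h
Tail: C_last/k_e = 568.5/0.158 = 3598.101
AUC_0→∞ (oral capsule) = 2095.275 + 3598.101 = 5693.376 µg/L·h
F = (AUC_ev/D_ev)/(AUC_iv/D_iv) = (5693.376/62.5)/(4560/25) = 91.094016/182.4 = 0.4994

F = 0.499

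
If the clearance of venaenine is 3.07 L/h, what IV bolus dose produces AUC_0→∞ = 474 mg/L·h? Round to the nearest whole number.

Dose = 1455 mg

Dose_iv = CL × AUC_0→∞
     = 3.07 × 474 = 1455.18 mg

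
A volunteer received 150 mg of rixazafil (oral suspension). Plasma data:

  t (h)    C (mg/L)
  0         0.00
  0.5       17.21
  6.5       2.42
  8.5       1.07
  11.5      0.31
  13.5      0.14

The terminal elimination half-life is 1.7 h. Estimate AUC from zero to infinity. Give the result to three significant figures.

Trapezoidal AUC_0→13.5:
  [0→0.5]: (0.00+17.21)/2 × 0.5 = 4.3025
  [0.5→6.5]: (17.21+2.42)/2 × 6 = 58.89
  [6.5→8.5]: (2.42+1.07)/2 × 2 = 3.49
  [8.5→11.5]: (1.07+0.31)/2 × 3 = 2.07
  [11.5→13.5]: (0.31+0.14)/2 × 2 = 0.45
  Sum = 69.2025 mg/L·h
k_e = ln2 / t½ = 0.693147 / 1.7 = 0.4077 h^-1
Extrapolated tail: C_last / k_e = 0.14 / 0.4077 = 0.343
AUC_0→∞ = 69.2025 + 0.343 = 69.5455 mg/L·h

AUC = 69.5 mg/L·h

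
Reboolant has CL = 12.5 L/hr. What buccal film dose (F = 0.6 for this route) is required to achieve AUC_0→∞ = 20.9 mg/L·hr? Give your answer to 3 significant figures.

Dose = CL × AUC_0→∞ / F
     = 12.5 × 20.9 / 0.6 = 435.417 mg

Dose = 435 mg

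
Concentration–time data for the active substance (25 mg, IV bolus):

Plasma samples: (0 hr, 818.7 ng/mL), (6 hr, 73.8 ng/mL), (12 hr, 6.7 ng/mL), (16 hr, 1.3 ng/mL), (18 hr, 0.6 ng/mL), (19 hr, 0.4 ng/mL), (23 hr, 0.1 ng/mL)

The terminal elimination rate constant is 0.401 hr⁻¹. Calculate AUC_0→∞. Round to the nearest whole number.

Trapezoidal AUC_0→23:
  [0→6]: (818.7+73.8)/2 × 6 = 2677.5
  [6→12]: (73.8+6.7)/2 × 6 = 241.5
  [12→16]: (6.7+1.3)/2 × 4 = 16.0
  [16→18]: (1.3+0.6)/2 × 2 = 1.9
  [18→19]: (0.6+0.4)/2 × 1 = 0.5
  [19→23]: (0.4+0.1)/2 × 4 = 1.0
  Sum = 2938.4 ng/mL·hr
Extrapolated tail: C_last / k_e = 0.1 / 0.401 = 0.249
AUC_0→∞ = 2938.4 + 0.249 = 2938.649 ng/mL·hr

AUC = 2939 ng/mL·hr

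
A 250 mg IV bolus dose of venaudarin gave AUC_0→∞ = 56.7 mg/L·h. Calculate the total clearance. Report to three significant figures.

CL = Dose_iv / AUC_0→∞
   = 250 / 56.7 = 4.40917 L/h

CL = 4.41 L/h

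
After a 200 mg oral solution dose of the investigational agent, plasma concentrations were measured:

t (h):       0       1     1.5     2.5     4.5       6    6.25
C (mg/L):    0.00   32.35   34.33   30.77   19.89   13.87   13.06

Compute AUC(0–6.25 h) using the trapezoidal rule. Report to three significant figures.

Trapezoidal AUC_0→6.25:
  [0→1]: (0.00+32.35)/2 × 1 = 16.175
  [1→1.5]: (32.35+34.33)/2 × 0.5 = 16.67
  [1.5→2.5]: (34.33+30.77)/2 × 1 = 32.55
  [2.5→4.5]: (30.77+19.89)/2 × 2 = 50.66
  [4.5→6]: (19.89+13.87)/2 × 1.5 = 25.32
  [6→6.25]: (13.87+13.06)/2 × 0.25 = 3.36625
  Sum = 144.74125 mg/L·h

AUC = 145 mg/L·h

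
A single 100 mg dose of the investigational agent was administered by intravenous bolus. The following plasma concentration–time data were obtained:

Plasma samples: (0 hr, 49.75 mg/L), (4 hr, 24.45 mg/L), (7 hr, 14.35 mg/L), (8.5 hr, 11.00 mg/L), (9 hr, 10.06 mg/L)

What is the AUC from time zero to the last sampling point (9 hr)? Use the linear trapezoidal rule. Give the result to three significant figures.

Trapezoidal AUC_0→9:
  [0→4]: (49.75+24.45)/2 × 4 = 148.4
  [4→7]: (24.45+14.35)/2 × 3 = 58.2
  [7→8.5]: (14.35+11.00)/2 × 1.5 = 19.0125
  [8.5→9]: (11.00+10.06)/2 × 0.5 = 5.265
  Sum = 230.8775 mg/L·hr

AUC = 231 mg/L·hr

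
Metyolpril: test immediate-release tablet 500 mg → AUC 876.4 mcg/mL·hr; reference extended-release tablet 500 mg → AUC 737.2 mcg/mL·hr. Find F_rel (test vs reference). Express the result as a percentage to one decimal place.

F_rel = (AUC_test/D_test) / (AUC_ref/D_ref)
      = (876.4/500) / (737.2/500)
      = 1.7528 / 1.4744 = 1.1888 = 118.88%

F_rel = 118.9%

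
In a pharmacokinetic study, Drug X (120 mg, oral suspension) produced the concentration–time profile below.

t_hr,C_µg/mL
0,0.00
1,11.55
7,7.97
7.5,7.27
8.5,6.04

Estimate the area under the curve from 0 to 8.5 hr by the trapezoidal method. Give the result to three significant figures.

Trapezoidal AUC_0→8.5:
  [0→1]: (0.00+11.55)/2 × 1 = 5.775
  [1→7]: (11.55+7.97)/2 × 6 = 58.56
  [7→7.5]: (7.97+7.27)/2 × 0.5 = 3.81
  [7.5→8.5]: (7.27+6.04)/2 × 1 = 6.655
  Sum = 74.8 µg/mL·hr

AUC = 74.8 µg/mL·hr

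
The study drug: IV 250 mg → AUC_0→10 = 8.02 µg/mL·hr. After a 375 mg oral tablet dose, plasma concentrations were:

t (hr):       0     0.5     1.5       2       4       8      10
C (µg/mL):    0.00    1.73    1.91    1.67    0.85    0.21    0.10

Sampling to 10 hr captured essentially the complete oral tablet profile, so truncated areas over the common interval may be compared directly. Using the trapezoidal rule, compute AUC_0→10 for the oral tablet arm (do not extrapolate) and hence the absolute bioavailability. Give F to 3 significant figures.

F = 0.673

Trapezoidal AUC_0→10 (oral tablet):
  [0→0.5]: (0.00+1.73)/2 × 0.5 = 0.4325
  [0.5→1.5]: (1.73+1.91)/2 × 1 = 1.82
  [1.5→2]: (1.91+1.67)/2 × 0.5 = 0.895
  [2→4]: (1.67+0.85)/2 × 2 = 2.52
  [4→8]: (0.85+0.21)/2 × 4 = 2.12
  [8→10]: (0.21+0.10)/2 × 2 = 0.31
  Sum = 8.0975 µg/mL·hr
F = (AUC_ev/D_ev)/(AUC_iv/D_iv) = (8.0975/375)/(8.02/250) = 0.0215933/0.03208 = 0.6731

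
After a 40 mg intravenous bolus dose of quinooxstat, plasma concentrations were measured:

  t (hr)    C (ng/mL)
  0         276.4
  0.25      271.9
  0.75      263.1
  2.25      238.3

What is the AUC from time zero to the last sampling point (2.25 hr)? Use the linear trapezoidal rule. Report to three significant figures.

Trapezoidal AUC_0→2.25:
  [0→0.25]: (276.4+271.9)/2 × 0.25 = 68.5375
  [0.25→0.75]: (271.9+263.1)/2 × 0.5 = 133.75
  [0.75→2.25]: (263.1+238.3)/2 × 1.5 = 376.05
  Sum = 578.3375 ng/mL·hr

AUC = 578 ng/mL·hr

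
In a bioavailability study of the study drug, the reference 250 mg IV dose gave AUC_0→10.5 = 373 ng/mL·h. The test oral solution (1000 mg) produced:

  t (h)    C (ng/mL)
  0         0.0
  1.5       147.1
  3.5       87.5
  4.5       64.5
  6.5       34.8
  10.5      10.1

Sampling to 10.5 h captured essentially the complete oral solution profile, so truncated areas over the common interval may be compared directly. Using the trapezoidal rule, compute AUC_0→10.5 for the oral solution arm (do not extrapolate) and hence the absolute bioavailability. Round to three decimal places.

F = 0.409

Trapezoidal AUC_0→10.5 (oral solution):
  [0→1.5]: (0.0+147.1)/2 × 1.5 = 110.325
  [1.5→3.5]: (147.1+87.5)/2 × 2 = 234.6
  [3.5→4.5]: (87.5+64.5)/2 × 1 = 76.0
  [4.5→6.5]: (64.5+34.8)/2 × 2 = 99.3
  [6.5→10.5]: (34.8+10.1)/2 × 4 = 89.8
  Sum = 610.025 ng/mL·h
F = (AUC_ev/D_ev)/(AUC_iv/D_iv) = (610.025/1000)/(373/250) = 0.610025/1.492 = 0.4089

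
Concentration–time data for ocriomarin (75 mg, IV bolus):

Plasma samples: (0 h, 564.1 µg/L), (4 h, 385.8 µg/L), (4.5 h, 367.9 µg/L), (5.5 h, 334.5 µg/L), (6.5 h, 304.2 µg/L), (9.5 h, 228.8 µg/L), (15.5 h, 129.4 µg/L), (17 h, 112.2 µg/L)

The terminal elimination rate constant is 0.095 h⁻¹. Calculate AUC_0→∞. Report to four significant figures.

Trapezoidal AUC_0→17:
  [0→4]: (564.1+385.8)/2 × 4 = 1899.8
  [4→4.5]: (385.8+367.9)/2 × 0.5 = 188.425
  [4.5→5.5]: (367.9+334.5)/2 × 1 = 351.2
  [5.5→6.5]: (334.5+304.2)/2 × 1 = 319.35
  [6.5→9.5]: (304.2+228.8)/2 × 3 = 799.5
  [9.5→15.5]: (228.8+129.4)/2 × 6 = 1074.6
  [15.5→17]: (129.4+112.2)/2 × 1.5 = 181.2
  Sum = 4814.075 µg/L·h
Extrapolated tail: C_last / k_e = 112.2 / 0.095 = 1181.053
AUC_0→∞ = 4814.075 + 1181.053 = 5995.128 µg/L·h

AUC = 5995 µg/L·h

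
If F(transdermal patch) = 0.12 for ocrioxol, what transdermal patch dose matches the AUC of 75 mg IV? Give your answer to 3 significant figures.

D_transdermal = 625 mg

For equal systemic exposure: F × D_ev = D_iv
D_ev = D_iv / F = 75 / 0.12 = 625 mg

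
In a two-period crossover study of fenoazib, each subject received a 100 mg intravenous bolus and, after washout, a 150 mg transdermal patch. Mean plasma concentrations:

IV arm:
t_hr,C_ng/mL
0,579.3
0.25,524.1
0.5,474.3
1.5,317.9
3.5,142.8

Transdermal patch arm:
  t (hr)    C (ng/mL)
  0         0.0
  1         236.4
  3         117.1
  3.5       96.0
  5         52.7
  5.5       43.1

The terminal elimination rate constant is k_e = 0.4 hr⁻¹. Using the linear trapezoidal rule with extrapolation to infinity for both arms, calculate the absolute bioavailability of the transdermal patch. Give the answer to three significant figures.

F = 0.347

Trapezoidal AUC_0→3.5 (IV):
  [0→0.25]: (579.3+524.1)/2 × 0.25 = 137.925
  [0.25→0.5]: (524.1+474.3)/2 × 0.25 = 124.8
  [0.5→1.5]: (474.3+317.9)/2 × 1 = 396.1
  [1.5→3.5]: (317.9+142.8)/2 × 2 = 460.7
  Sum = 1119.525 ng/mL·hr
IV tail: 142.8/0.4 = 357.000; AUC_iv,0→∞ = 1119.525 + 357.000 = 1476.525 ng/mL·hr
Trapezoidal AUC_0→5.5 (transdermal patch):
  [0→1]: (0.0+236.4)/2 × 1 = 118.2
  [1→3]: (236.4+117.1)/2 × 2 = 353.5
  [3→3.5]: (117.1+96.0)/2 × 0.5 = 53.275
  [3.5→5]: (96.0+52.7)/2 × 1.5 = 111.525
  [5→5.5]: (52.7+43.1)/2 × 0.5 = 23.95
  Sum = 660.45 ng/mL·hr
transdermal patch tail: 43.1/0.4 = 107.750; AUC_ev,0→∞ = 660.45 + 107.750 = 768.2 ng/mL·hr
F = (AUC_ev/D_ev)/(AUC_iv/D_iv) = (768.2/150)/(1476.525/100) = 5.12133/14.76525 = 0.3469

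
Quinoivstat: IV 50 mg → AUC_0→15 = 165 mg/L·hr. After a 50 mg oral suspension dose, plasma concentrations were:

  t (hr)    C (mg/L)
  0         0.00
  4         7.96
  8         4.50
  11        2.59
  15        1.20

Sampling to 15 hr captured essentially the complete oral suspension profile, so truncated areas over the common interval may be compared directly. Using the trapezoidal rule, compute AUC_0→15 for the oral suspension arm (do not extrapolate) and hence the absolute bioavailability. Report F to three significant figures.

Trapezoidal AUC_0→15 (oral suspension):
  [0→4]: (0.00+7.96)/2 × 4 = 15.92
  [4→8]: (7.96+4.50)/2 × 4 = 24.92
  [8→11]: (4.50+2.59)/2 × 3 = 10.635
  [11→15]: (2.59+1.20)/2 × 4 = 7.58
  Sum = 59.055 mg/L·hr
F = (AUC_ev/D_ev)/(AUC_iv/D_iv) = (59.055/50)/(165/50) = 1.1811/3.3 = 0.3579

F = 0.358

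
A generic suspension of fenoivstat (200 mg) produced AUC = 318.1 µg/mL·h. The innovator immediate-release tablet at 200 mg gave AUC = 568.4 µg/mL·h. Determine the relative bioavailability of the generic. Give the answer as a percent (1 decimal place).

F_rel = 56.0%

F_rel = (AUC_test/D_test) / (AUC_ref/D_ref)
      = (318.1/200) / (568.4/200)
      = 1.5905 / 2.842 = 0.5596 = 55.96%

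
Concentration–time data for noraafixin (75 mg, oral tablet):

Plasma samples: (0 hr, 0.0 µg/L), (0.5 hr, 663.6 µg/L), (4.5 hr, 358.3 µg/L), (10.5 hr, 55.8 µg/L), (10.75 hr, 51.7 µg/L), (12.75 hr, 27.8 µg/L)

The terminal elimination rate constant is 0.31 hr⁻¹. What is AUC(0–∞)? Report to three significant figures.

AUC = 3630 µg/L·hr

Trapezoidal AUC_0→12.75:
  [0→0.5]: (0.0+663.6)/2 × 0.5 = 165.9
  [0.5→4.5]: (663.6+358.3)/2 × 4 = 2043.8
  [4.5→10.5]: (358.3+55.8)/2 × 6 = 1242.3
  [10.5→10.75]: (55.8+51.7)/2 × 0.25 = 13.4375
  [10.75→12.75]: (51.7+27.8)/2 × 2 = 79.5
  Sum = 3544.9375 µg/L·hr
Extrapolated tail: C_last / k_e = 27.8 / 0.31 = 89.677
AUC_0→∞ = 3544.9375 + 89.677 = 3634.6145 µg/L·hr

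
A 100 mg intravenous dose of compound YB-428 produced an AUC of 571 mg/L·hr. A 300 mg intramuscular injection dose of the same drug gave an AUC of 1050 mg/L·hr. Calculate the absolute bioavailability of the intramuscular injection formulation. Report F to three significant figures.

F = 0.613

F = (AUC_ev / D_ev) / (AUC_iv / D_iv)
  = (1050/300) / (571/100)
  = 3.5 / 5.71 = 0.6130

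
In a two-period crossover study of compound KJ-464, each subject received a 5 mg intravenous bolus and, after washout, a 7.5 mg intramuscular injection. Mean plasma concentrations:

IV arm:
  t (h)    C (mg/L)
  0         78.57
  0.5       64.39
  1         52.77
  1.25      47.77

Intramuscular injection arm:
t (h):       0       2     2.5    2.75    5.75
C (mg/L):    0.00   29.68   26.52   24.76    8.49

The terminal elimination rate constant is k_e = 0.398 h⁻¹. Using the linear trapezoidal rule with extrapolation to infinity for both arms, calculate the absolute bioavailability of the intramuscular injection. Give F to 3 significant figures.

Trapezoidal AUC_0→1.25 (IV):
  [0→0.5]: (78.57+64.39)/2 × 0.5 = 35.74
  [0.5→1]: (64.39+52.77)/2 × 0.5 = 29.29
  [1→1.25]: (52.77+47.77)/2 × 0.25 = 12.5675
  Sum = 77.5975 mg/L·h
IV tail: 47.77/0.398 = 120.025; AUC_iv,0→∞ = 77.5975 + 120.025 = 197.6225 mg/L·h
Trapezoidal AUC_0→5.75 (intramuscular injection):
  [0→2]: (0.00+29.68)/2 × 2 = 29.68
  [2→2.5]: (29.68+26.52)/2 × 0.5 = 14.05
  [2.5→2.75]: (26.52+24.76)/2 × 0.25 = 6.41
  [2.75→5.75]: (24.76+8.49)/2 × 3 = 49.875
  Sum = 100.015 mg/L·h
intramuscular injection tail: 8.49/0.398 = 21.332; AUC_ev,0→∞ = 100.015 + 21.332 = 121.347 mg/L·h
F = (AUC_ev/D_ev)/(AUC_iv/D_iv) = (121.347/7.5)/(197.6225/5) = 16.1796/39.5245 = 0.4094

F = 0.409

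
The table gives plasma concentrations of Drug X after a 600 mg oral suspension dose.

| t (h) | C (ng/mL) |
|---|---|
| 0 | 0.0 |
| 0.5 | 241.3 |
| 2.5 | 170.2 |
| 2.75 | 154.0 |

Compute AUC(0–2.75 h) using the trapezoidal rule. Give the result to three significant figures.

Trapezoidal AUC_0→2.75:
  [0→0.5]: (0.0+241.3)/2 × 0.5 = 60.325
  [0.5→2.5]: (241.3+170.2)/2 × 2 = 411.5
  [2.5→2.75]: (170.2+154.0)/2 × 0.25 = 40.525
  Sum = 512.35 ng/mL·h

AUC = 512 ng/mL·h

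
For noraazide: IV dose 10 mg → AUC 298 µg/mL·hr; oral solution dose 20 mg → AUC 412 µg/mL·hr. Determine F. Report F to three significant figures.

F = (AUC_ev / D_ev) / (AUC_iv / D_iv)
  = (412/20) / (298/10)
  = 20.6 / 29.8 = 0.6913

F = 0.691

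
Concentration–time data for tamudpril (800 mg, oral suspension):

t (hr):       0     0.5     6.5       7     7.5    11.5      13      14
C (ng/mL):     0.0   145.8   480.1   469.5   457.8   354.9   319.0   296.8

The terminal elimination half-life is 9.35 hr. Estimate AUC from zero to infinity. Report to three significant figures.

AUC = 8830 ng/mL·hr

Trapezoidal AUC_0→14:
  [0→0.5]: (0.0+145.8)/2 × 0.5 = 36.45
  [0.5→6.5]: (145.8+480.1)/2 × 6 = 1877.7
  [6.5→7]: (480.1+469.5)/2 × 0.5 = 237.4
  [7→7.5]: (469.5+457.8)/2 × 0.5 = 231.825
  [7.5→11.5]: (457.8+354.9)/2 × 4 = 1625.4
  [11.5→13]: (354.9+319.0)/2 × 1.5 = 505.425
  [13→14]: (319.0+296.8)/2 × 1 = 307.9
  Sum = 4822.1 ng/mL·hr
k_e = ln2 / t½ = 0.693147 / 9.35 = 0.0741 hr^-1
Extrapolated tail: C_last / k_e = 296.8 / 0.0741 = 4005.398
AUC_0→∞ = 4822.1 + 4005.398 = 8827.498 ng/mL·hr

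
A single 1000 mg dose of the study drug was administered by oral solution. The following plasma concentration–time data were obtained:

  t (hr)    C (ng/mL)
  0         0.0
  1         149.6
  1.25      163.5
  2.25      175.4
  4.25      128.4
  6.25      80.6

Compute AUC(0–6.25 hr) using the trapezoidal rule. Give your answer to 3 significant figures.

AUC = 796 ng/mL·hr

Trapezoidal AUC_0→6.25:
  [0→1]: (0.0+149.6)/2 × 1 = 74.8
  [1→1.25]: (149.6+163.5)/2 × 0.25 = 39.1375
  [1.25→2.25]: (163.5+175.4)/2 × 1 = 169.45
  [2.25→4.25]: (175.4+128.4)/2 × 2 = 303.8
  [4.25→6.25]: (128.4+80.6)/2 × 2 = 209.0
  Sum = 796.1875 ng/mL·hr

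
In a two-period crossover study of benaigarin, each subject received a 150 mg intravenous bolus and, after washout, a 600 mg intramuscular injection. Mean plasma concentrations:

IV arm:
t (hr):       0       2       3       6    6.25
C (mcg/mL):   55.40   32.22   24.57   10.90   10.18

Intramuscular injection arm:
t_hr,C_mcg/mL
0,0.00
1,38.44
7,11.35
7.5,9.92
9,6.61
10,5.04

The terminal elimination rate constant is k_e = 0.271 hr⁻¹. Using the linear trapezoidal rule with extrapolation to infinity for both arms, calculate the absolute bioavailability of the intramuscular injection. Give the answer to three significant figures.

Trapezoidal AUC_0→6.25 (IV):
  [0→2]: (55.40+32.22)/2 × 2 = 87.62
  [2→3]: (32.22+24.57)/2 × 1 = 28.395
  [3→6]: (24.57+10.90)/2 × 3 = 53.205
  [6→6.25]: (10.90+10.18)/2 × 0.25 = 2.635
  Sum = 171.855 mcg/mL·hr
IV tail: 10.18/0.271 = 37.565; AUC_iv,0→∞ = 171.855 + 37.565 = 209.42 mcg/mL·hr
Trapezoidal AUC_0→10 (intramuscular injection):
  [0→1]: (0.00+38.44)/2 × 1 = 19.22
  [1→7]: (38.44+11.35)/2 × 6 = 149.37
  [7→7.5]: (11.35+9.92)/2 × 0.5 = 5.3175
  [7.5→9]: (9.92+6.61)/2 × 1.5 = 12.3975
  [9→10]: (6.61+5.04)/2 × 1 = 5.825
  Sum = 192.13 mcg/mL·hr
intramuscular injection tail: 5.04/0.271 = 18.598; AUC_ev,0→∞ = 192.13 + 18.598 = 210.728 mcg/mL·hr
F = (AUC_ev/D_ev)/(AUC_iv/D_iv) = (210.728/600)/(209.42/150) = 0.351213/1.39613 = 0.2516

F = 0.252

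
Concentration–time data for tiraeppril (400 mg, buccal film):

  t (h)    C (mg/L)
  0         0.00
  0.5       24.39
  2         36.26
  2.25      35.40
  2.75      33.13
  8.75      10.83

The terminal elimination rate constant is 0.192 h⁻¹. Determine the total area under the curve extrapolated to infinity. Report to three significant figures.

AUC = 266 mg/L·h

Trapezoidal AUC_0→8.75:
  [0→0.5]: (0.00+24.39)/2 × 0.5 = 6.0975
  [0.5→2]: (24.39+36.26)/2 × 1.5 = 45.4875
  [2→2.25]: (36.26+35.40)/2 × 0.25 = 8.9575
  [2.25→2.75]: (35.40+33.13)/2 × 0.5 = 17.1325
  [2.75→8.75]: (33.13+10.83)/2 × 6 = 131.88
  Sum = 209.555 mg/L·h
Extrapolated tail: C_last / k_e = 10.83 / 0.192 = 56.406
AUC_0→∞ = 209.555 + 56.406 = 265.961 mg/L·h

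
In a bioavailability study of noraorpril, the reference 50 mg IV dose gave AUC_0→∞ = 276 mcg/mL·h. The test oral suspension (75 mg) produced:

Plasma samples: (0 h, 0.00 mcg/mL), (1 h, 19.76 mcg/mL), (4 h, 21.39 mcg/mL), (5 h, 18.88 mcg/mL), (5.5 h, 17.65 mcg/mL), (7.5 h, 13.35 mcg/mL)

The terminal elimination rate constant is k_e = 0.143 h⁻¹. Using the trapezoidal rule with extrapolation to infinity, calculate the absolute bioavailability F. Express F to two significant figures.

F = 0.54

Trapezoidal AUC_0→7.5 (oral suspension):
  [0→1]: (0.00+19.76)/2 × 1 = 9.88
  [1→4]: (19.76+21.39)/2 × 3 = 61.725
  [4→5]: (21.39+18.88)/2 × 1 = 20.135
  [5→5.5]: (18.88+17.65)/2 × 0.5 = 9.1325
  [5.5→7.5]: (17.65+13.35)/2 × 2 = 31.0
  Sum = 131.8725 mcg/mL·h
Tail: C_last/k_e = 13.35/0.143 = 93.357
AUC_0→∞ (oral suspension) = 131.8725 + 93.357 = 225.2295 mcg/mL·h
F = (AUC_ev/D_ev)/(AUC_iv/D_iv) = (225.2295/75)/(276/50) = 3.00306/5.52 = 0.5440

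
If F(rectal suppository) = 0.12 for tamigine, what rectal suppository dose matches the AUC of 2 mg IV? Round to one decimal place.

For equal systemic exposure: F × D_ev = D_iv
D_ev = D_iv / F = 2 / 0.12 = 16.6667 mg

D_rectal = 16.7 mg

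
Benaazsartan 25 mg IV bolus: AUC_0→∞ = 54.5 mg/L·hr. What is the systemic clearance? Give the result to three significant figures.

CL = Dose_iv / AUC_0→∞
   = 25 / 54.5 = 0.458716 L/hr

CL = 0.459 L/hr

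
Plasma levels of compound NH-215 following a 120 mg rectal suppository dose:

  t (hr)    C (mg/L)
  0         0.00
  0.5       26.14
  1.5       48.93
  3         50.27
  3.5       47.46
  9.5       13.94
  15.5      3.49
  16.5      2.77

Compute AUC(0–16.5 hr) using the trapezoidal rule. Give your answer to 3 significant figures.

Trapezoidal AUC_0→16.5:
  [0→0.5]: (0.00+26.14)/2 × 0.5 = 6.535
  [0.5→1.5]: (26.14+48.93)/2 × 1 = 37.535
  [1.5→3]: (48.93+50.27)/2 × 1.5 = 74.4
  [3→3.5]: (50.27+47.46)/2 × 0.5 = 24.4325
  [3.5→9.5]: (47.46+13.94)/2 × 6 = 184.2
  [9.5→15.5]: (13.94+3.49)/2 × 6 = 52.29
  [15.5→16.5]: (3.49+2.77)/2 × 1 = 3.13
  Sum = 382.5225 mg/L·hr

AUC = 383 mg/L·hr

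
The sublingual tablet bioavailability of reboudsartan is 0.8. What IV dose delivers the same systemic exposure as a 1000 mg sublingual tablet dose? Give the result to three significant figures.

D_iv = 800 mg

Systemic exposure from an extravascular dose = F × D_ev, so the equivalent IV dose is F × D_ev.
D_iv = F × D_ev = 0.8 × 1000 = 800 mg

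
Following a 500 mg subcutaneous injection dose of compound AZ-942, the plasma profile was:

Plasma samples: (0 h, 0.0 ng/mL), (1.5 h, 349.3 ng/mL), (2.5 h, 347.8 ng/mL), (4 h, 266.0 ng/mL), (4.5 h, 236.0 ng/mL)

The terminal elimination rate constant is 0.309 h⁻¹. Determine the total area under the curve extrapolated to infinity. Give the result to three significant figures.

Trapezoidal AUC_0→4.5:
  [0→1.5]: (0.0+349.3)/2 × 1.5 = 261.975
  [1.5→2.5]: (349.3+347.8)/2 × 1 = 348.55
  [2.5→4]: (347.8+266.0)/2 × 1.5 = 460.35
  [4→4.5]: (266.0+236.0)/2 × 0.5 = 125.5
  Sum = 1196.375 ng/mL·h
Extrapolated tail: C_last / k_e = 236.0 / 0.309 = 763.754
AUC_0→∞ = 1196.375 + 763.754 = 1960.129 ng/mL·h

AUC = 1960 ng/mL·h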